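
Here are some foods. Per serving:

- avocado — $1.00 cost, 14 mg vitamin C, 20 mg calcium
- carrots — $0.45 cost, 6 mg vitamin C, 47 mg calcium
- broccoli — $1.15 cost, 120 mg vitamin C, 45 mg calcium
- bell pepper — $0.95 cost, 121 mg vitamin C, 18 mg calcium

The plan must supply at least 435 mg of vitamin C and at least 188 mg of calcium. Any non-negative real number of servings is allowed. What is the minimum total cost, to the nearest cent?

avocado only: max(435/14, 188/20) = 31.07 servings → $31.07.
carrots only: max(435/6, 188/47) = 72.5 servings → $32.62.
broccoli only: max(435/120, 188/45) = 4.178 servings → $4.80.
bell pepper only: max(435/121, 188/18) = 10.44 servings → $9.92.
avocado + carrots: the both-tight solution has a negative serving — not a feasible corner.
avocado + broccoli with both tight: 1.686 servings and 3.428 servings → $5.63.
avocado + bell pepper with both tight: 6.881 servings and 2.799 servings → $9.54.
carrots + broccoli with both tight: 0.5559 servings and 3.597 servings → $4.39.
carrots + bell pepper with both tight: 2.674 servings and 3.462 servings → $4.49.
broccoli + bell pepper with both targets exact would need a negative amount; discard.
Cheapest feasible corner: $4.39.

$4.39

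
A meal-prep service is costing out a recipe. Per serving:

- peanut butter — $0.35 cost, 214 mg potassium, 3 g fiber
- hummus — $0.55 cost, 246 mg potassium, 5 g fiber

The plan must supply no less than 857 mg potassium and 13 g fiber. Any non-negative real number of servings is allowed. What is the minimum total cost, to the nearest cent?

An LP optimum is at a vertex; with two nutrient constraints at most two foods are used. Check each candidate.
peanut butter only: max(857/214, 13/3) = 4.333 servings → $1.52.
hummus only: max(857/246, 13/5) = 3.484 servings → $1.92.
peanut butter + hummus with both tight: 3.274 servings and 0.6355 servings → $1.50.
Cheapest feasible corner: $1.50.

$1.50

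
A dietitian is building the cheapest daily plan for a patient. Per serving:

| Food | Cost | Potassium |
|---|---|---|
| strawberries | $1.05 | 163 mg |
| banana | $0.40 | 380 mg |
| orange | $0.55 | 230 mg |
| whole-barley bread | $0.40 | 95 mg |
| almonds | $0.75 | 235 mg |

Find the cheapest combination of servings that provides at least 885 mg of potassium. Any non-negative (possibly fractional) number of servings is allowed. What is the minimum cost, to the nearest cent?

Cost per mg of potassium: banana $0.0011, orange $0.0024, almonds $0.0032, whole-barley bread $0.0042, strawberries $0.0064.
With no serving limits, use only banana: 885 mg / 380 mg = 2.329 servings × $0.40 = $0.93.

$0.93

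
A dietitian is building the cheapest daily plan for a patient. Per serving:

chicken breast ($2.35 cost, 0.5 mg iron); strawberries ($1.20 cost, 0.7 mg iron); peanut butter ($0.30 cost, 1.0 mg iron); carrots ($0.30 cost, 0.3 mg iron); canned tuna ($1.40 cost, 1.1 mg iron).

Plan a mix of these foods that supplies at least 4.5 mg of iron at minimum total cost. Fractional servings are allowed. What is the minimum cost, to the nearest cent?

Cost per mg of iron: peanut butter $0.3000, carrots $1.0000, canned tuna $1.2727, strawberries $1.7143, chicken breast $4.7000.
With no serving limits, use only peanut butter: 4.5 mg / 1.0 mg = 4.5 servings × $0.30 = $1.35.

$1.35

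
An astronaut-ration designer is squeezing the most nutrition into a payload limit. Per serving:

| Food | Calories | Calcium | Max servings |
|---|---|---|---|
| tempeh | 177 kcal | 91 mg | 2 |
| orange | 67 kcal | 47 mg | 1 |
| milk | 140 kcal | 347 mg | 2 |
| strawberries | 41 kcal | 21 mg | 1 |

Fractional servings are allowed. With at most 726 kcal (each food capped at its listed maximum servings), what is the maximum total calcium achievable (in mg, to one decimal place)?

935.8 mg

Calcium per kcal: milk 2.479, orange 0.7015, tempeh 0.5141, strawberries 0.5122.
Take 2 servings of milk: uses 280 kcal, +694.0 mg calcium (running total 694.0 mg).
Take 1 serving of orange: uses 67 kcal, +47.0 mg calcium (running total 741.0 mg).
Take 2 servings of tempeh: uses 354 kcal, +182.0 mg calcium (running total 923.0 mg).
Take 0.6098 servings of strawberries: uses 25 kcal, +12.8 mg calcium (running total 935.8 mg).
Filling greedily by calcium-per-kcal is optimal for one linear limit, giving 935.8 mg.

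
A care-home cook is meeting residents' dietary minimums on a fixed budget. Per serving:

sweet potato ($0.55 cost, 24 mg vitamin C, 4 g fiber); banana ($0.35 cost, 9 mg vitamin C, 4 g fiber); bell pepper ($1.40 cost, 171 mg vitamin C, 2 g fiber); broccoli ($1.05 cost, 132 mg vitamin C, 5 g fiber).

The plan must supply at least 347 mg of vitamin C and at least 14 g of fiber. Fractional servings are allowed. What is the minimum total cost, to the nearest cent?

$2.83

Two binding constraints pin down two serving amounts, so the optimal mix uses at most two foods. The candidates are each food alone (scaled to the tighter of vitamin C/fiber) and each pair with both constraints tight.
sweet potato only: max(347/24, 14/4) = 14.46 servings → $7.95.
banana only: max(347/9, 14/4) = 38.56 servings → $13.49.
bell pepper only: max(347/171, 14/2) = 7 servings → $9.80.
broccoli only: max(347/132, 14/5) = 2.8 servings → $2.94.
sweet potato + banana: the both-tight solution has a negative serving — not a feasible corner.
sweet potato + bell pepper with both tight: 2.673 servings and 1.654 servings → $3.79.
sweet potato + broccoli with both tight: 0.277 servings and 2.578 servings → $2.86.
banana + bell pepper with both tight: 2.553 servings and 1.895 servings → $3.55.
banana + broccoli with both tight: 0.234 servings and 2.613 servings → $2.83.
bell pepper + broccoli: the both-tight solution has a negative serving — not a feasible corner.
Cheapest feasible corner: $2.83.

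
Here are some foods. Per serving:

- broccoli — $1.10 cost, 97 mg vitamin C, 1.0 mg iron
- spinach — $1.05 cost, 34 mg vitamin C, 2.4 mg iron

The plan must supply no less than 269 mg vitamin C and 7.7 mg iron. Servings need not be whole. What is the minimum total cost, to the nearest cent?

An LP optimum is at a vertex; with two nutrient constraints at most two foods are used. Check each candidate.
broccoli only: max(269/97, 7.7/1.0) = 7.7 servings → $8.47.
spinach only: max(269/34, 7.7/2.4) = 7.912 servings → $8.31.
broccoli + spinach with both tight: 1.931 servings and 2.404 servings → $4.65.
The minimum over all feasible corners is $4.65.

$4.65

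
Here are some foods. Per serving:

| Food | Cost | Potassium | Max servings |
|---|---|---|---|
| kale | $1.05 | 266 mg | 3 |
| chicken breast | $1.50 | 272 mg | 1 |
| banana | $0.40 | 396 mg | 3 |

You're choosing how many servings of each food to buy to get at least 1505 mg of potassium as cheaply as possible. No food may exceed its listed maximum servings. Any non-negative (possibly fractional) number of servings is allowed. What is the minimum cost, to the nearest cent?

$2.45

Cost per mg of potassium: banana $0.0010, kale $0.0039, chicken breast $0.0055.
Take 3 servings of banana: +1188.0 mg potassium for $1.20 (total $1.20, still need 317.0 mg).
Take 1.192 servings of kale: +317.0 mg potassium for $1.25 (total $2.45, still need 0.0 mg).
Filling from the cheapest source first is optimal under one linear minimum: $2.45.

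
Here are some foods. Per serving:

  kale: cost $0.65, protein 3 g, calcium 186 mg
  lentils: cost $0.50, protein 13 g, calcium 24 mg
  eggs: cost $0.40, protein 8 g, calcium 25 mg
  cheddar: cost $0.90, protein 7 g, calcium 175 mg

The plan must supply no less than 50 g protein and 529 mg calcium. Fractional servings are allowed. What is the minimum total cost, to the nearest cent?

$3.22

With two linear requirements the optimum uses one or two foods; enumerate the corners.
kale only: max(50/3, 529/186) = 16.67 servings → $10.83.
lentils only: max(50/13, 529/24) = 22.04 servings → $11.02.
eggs only: max(50/8, 529/25) = 21.16 servings → $8.46.
cheddar only: max(50/7, 529/175) = 7.143 servings → $6.43.
kale + lentils with both tight: 2.42 servings and 3.288 servings → $3.22.
kale + eggs with both tight: 2.11 servings and 5.459 servings → $3.56.
kale + cheddar with both targets exact would need a negative amount; discard.
lentils + eggs: the both-tight solution has a negative serving — not a feasible corner.
lentils + cheddar with both tight: 2.395 servings and 2.694 servings → $3.62.
eggs + cheddar with both tight: 4.12 servings and 2.434 servings → $3.84.
So the least-cost plan costs $3.22.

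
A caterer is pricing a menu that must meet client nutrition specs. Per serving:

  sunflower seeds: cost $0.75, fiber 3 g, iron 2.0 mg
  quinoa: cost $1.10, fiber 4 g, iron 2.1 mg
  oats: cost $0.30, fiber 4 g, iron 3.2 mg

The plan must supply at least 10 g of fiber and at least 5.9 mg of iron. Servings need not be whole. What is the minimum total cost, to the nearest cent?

sunflower seeds only: max(10/3, 5.9/2.0) = 3.333 servings → $2.50.
quinoa only: max(10/4, 5.9/2.1) = 2.81 servings → $3.09.
oats only: max(10/4, 5.9/3.2) = 2.5 servings → $0.75.
sunflower seeds + quinoa with both tight: 1.529 servings and 1.353 servings → $2.64.
sunflower seeds + oats: intersection lies outside the first quadrant.
quinoa + oats with both tight: 1.909 servings and 0.5909 servings → $2.28.
The minimum over all feasible corners is $0.75.

$0.75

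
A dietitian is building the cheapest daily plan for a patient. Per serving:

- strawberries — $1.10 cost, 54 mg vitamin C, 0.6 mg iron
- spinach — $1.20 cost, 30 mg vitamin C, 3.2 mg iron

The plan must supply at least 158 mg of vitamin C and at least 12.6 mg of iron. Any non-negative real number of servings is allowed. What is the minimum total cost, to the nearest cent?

$5.45

For a min-cost LP with two ≥-constraints, a basic feasible solution has at most two positive variables.
strawberries only: max(158/54, 12.6/0.6) = 21 servings → $23.10.
spinach only: max(158/30, 12.6/3.2) = 5.267 servings → $6.32.
strawberries + spinach with both tight: 0.8243 servings and 3.783 servings → $5.45.
Cheapest feasible corner: $5.45.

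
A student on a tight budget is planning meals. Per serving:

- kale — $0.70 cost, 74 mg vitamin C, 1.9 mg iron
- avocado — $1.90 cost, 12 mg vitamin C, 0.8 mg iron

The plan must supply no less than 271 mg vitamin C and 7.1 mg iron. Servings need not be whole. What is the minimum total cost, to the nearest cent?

A basic optimal solution has at most two foods positive. Try each food alone and each pair with both targets met exactly.
kale only: max(271/74, 7.1/1.9) = 3.737 servings → $2.62.
avocado only: max(271/12, 7.1/0.8) = 22.58 servings → $42.91.
kale + avocado with both tight: 3.615 servings and 0.2885 servings → $3.08.
The minimum over all feasible corners is $2.62.

$2.62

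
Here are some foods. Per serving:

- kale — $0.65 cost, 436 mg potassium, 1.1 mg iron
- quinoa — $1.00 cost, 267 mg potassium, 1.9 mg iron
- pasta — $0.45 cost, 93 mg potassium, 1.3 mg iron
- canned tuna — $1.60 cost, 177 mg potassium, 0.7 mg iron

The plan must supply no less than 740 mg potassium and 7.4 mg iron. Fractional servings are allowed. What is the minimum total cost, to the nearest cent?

An LP optimum is at a vertex; with two nutrient constraints at most two foods are used. Check each candidate.
kale only: max(740/436, 7.4/1.1) = 6.727 servings → $4.37.
quinoa only: max(740/267, 7.4/1.9) = 3.895 servings → $3.89.
pasta only: max(740/93, 7.4/1.3) = 7.957 servings → $3.58.
canned tuna only: max(740/177, 7.4/0.7) = 10.57 servings → $16.91.
kale + quinoa with both targets exact would need a negative amount; discard.
kale + pasta with both tight: 0.5895 servings and 5.194 servings → $2.72.
kale + canned tuna: intersection lies outside the first quadrant.
quinoa + pasta with both tight: 1.607 servings and 3.344 servings → $3.11.
quinoa + canned tuna: the both-tight solution has a negative serving — not a feasible corner.
pasta + canned tuna with both tight: 4.799 servings and 1.659 servings → $4.81.
The minimum over all feasible corners is $2.72.

$2.72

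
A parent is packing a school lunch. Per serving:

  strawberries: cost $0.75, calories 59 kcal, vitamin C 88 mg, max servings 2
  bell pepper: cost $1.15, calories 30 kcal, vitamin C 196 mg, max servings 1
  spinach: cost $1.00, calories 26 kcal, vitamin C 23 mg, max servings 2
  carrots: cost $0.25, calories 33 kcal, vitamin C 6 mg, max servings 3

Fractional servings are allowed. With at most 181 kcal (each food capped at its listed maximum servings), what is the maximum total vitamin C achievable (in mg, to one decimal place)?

Vitamin C per kcal: bell pepper 6.533, strawberries 1.492, spinach 0.8846, carrots 0.1818.
Take 1 serving of bell pepper: uses 30 kcal, +196.0 mg vitamin C (running total 196.0 mg).
Take 2 servings of strawberries: uses 118 kcal, +176.0 mg vitamin C (running total 372.0 mg).
Take 1.269 servings of spinach: uses 33 kcal, +29.2 mg vitamin C (running total 401.2 mg).
Filling greedily by vitamin C-per-kcal is optimal for one linear limit, giving 401.2 mg.

401.2 mg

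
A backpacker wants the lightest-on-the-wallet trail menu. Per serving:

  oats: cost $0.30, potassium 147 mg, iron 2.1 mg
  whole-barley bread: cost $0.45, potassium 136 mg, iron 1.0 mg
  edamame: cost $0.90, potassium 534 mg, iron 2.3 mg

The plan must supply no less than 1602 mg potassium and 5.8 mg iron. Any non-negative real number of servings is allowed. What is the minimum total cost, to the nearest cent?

This is a tiny linear program; its minimum lies at a vertex of the feasible set. List the vertices and price them.
oats only: max(1602/147, 5.8/2.1) = 10.9 servings → $3.27.
whole-barley bread only: max(1602/136, 5.8/1.0) = 11.78 servings → $5.30.
edamame only: max(1602/534, 5.8/2.3) = 3 servings → $2.70.
oats + whole-barley bread: the both-tight solution has a negative serving — not a feasible corner.
oats + edamame with both targets exact would need a negative amount; discard.
whole-barley bread + edamame: intersection lies outside the first quadrant.
Cheapest feasible corner: $2.70.

$2.70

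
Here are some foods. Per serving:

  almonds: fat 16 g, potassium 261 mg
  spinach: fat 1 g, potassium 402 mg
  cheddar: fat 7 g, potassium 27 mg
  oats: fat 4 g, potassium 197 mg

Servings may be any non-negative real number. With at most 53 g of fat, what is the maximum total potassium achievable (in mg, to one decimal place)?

21306.0 mg

Potassium per g fat: spinach 402, oats 49.25, almonds 16.31, cheddar 3.857.
With no serving limits, spend the whole fat allowance on spinach: 53 g / 1 g × 402 mg = 21306.0 mg.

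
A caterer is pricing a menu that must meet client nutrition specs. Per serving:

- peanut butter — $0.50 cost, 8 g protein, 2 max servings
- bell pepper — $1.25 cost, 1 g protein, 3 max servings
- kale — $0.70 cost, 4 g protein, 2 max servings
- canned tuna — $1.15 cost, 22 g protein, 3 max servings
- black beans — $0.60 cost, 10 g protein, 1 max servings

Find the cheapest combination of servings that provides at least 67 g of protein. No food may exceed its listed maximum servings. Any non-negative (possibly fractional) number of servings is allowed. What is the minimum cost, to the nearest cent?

Cost per g of protein: canned tuna $0.0523, black beans $0.0600, peanut butter $0.0625, kale $0.1750, bell pepper $1.2500.
Take 3 servings of canned tuna: +66.0 g protein for $3.45 (total $3.45, still need 1.0 g).
Take 0.1 servings of black beans: +1.0 g protein for $0.06 (total $3.51, still need 0.0 g).
Filling from the cheapest source first is optimal under one linear minimum: $3.51.

$3.51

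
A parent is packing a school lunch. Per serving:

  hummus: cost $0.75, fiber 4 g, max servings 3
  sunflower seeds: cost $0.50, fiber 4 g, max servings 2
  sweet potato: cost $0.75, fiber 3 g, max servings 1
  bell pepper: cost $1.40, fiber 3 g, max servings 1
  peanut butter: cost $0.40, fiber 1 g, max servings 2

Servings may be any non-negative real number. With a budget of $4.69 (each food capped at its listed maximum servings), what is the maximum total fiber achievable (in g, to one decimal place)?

24.7 g

Fiber per dollar: sunflower seeds 8, hummus 5.333, sweet potato 4, peanut butter 2.5, bell pepper 2.143.
Take 2 servings of sunflower seeds: spends $1.00, +8.0 g fiber (running total 8.0 g).
Take 3 servings of hummus: spends $2.25, +12.0 g fiber (running total 20.0 g).
Take 1 serving of sweet potato: spends $0.75, +3.0 g fiber (running total 23.0 g).
Take 1.725 servings of peanut butter: spends $0.69, +1.7 g fiber (running total 24.7 g).
Greedy by best ratio exhausts the cost allowance optimally: 24.7 g.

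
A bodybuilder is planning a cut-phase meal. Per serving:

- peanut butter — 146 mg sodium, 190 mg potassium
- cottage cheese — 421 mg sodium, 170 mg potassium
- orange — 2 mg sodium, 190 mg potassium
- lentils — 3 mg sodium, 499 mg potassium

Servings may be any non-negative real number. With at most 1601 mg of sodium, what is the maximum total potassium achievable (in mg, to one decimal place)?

Potassium per mg sodium: lentils 166.3, orange 95, peanut butter 1.301, cottage cheese 0.4038.
With no serving limits, spend the whole sodium allowance on lentils: 1601 mg / 3 mg × 499 mg = 266299.7 mg.

266299.7 mg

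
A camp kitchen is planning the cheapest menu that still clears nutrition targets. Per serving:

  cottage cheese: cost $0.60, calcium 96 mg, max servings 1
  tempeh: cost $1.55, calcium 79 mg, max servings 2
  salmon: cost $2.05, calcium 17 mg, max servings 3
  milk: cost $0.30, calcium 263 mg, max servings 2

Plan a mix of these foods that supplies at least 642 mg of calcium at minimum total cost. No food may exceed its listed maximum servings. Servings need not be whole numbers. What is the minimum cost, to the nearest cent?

Cost per mg of calcium: milk $0.0011, cottage cheese $0.0063, tempeh $0.0196, salmon $0.1206.
Take 2 servings of milk: +526.0 mg calcium for $0.60 (total $0.60, still need 116.0 mg).
Take 1 serving of cottage cheese: +96.0 mg calcium for $0.60 (total $1.20, still need 20.0 mg).
Take 0.2532 servings of tempeh: +20.0 mg calcium for $0.39 (total $1.59, still need 0.0 mg).
Greedy by cheapest-per-mg is optimal for a single linear constraint, so the minimum cost is $1.59.

$1.59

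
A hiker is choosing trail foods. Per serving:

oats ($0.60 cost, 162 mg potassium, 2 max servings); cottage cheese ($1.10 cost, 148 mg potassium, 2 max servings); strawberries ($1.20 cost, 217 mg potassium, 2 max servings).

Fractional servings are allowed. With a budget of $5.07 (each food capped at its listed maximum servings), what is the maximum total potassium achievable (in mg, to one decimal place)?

Potassium per dollar: oats 270, strawberries 180.8, cottage cheese 134.5.
Take 2 servings of oats: spends $1.20, +324.0 mg potassium (running total 324.0 mg).
Take 2 servings of strawberries: spends $2.40, +434.0 mg potassium (running total 758.0 mg).
Take 1.336 servings of cottage cheese: spends $1.47, +197.8 mg potassium (running total 955.8 mg).
Filling greedily by potassium-per-dollar is optimal for one linear limit, giving 955.8 mg.

955.8 mg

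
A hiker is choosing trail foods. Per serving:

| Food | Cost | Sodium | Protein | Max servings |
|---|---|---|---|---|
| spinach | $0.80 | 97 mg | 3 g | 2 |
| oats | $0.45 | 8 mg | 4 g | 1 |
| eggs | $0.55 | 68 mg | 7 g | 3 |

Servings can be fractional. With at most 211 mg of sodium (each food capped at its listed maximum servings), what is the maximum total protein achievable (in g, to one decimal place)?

Protein per mg sodium: oats 0.5, eggs 0.1029, spinach 0.03093.
Take 1 serving of oats: uses 8 mg sodium, +4.0 g protein (running total 4.0 g).
Take 2.985 servings of eggs: uses 203 mg sodium, +20.9 g protein (running total 24.9 g).
Greedy by best ratio exhausts the sodium allowance optimally: 24.9 g.

24.9 g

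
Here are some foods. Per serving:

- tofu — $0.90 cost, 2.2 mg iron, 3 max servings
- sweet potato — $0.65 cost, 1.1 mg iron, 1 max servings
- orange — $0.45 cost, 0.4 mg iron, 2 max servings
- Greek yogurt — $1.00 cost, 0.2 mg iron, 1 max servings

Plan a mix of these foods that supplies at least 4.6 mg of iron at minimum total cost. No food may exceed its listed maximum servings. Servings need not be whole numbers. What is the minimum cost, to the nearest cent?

Cost per mg of iron: tofu $0.4091, sweet potato $0.5909, orange $1.1250, Greek yogurt $5.0000.
Take 2.091 servings of tofu: +4.6 mg iron for $1.88 (total $1.88, still need 0.0 mg).
Greedy by cheapest-per-mg is optimal for a single linear constraint, so the minimum cost is $1.88.

$1.88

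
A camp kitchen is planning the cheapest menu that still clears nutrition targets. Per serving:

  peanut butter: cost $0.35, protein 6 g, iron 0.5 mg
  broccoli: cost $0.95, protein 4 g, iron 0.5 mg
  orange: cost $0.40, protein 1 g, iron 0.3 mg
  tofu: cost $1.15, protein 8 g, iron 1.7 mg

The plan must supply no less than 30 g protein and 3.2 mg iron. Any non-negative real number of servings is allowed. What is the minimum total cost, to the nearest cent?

For a min-cost LP with two ≥-constraints, a basic feasible solution has at most two positive variables.
peanut butter only: max(30/6, 3.2/0.5) = 6.4 servings → $2.24.
broccoli only: max(30/4, 3.2/0.5) = 7.5 servings → $7.12.
orange only: max(30/1, 3.2/0.3) = 30 servings → $12.00.
tofu only: max(30/8, 3.2/1.7) = 3.75 servings → $4.31.
peanut butter + broccoli with both tight: 2.2 servings and 4.2 servings → $4.76.
peanut butter + orange with both tight: 4.462 servings and 3.231 servings → $2.85.
peanut butter + tofu with both tight: 4.097 servings and 0.6774 servings → $2.21.
broccoli + orange with both targets exact would need a negative amount; discard.
broccoli + tofu: intersection lies outside the first quadrant.
orange + tofu: intersection lies outside the first quadrant.
Cheapest feasible corner: $2.21.

$2.21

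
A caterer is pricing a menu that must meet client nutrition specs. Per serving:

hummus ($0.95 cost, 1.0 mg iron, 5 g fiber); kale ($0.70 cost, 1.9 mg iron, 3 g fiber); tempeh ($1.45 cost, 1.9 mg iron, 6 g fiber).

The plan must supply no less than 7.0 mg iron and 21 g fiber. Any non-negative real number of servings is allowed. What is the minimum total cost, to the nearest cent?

A basic optimal solution has at most two foods positive. Try each food alone and each pair with both targets met exactly.
hummus only: max(7.0/1.0, 21/5) = 7 servings → $6.65.
kale only: max(7.0/1.9, 21/3) = 7 servings → $4.90.
tempeh only: max(7.0/1.9, 21/6) = 3.684 servings → $5.34.
hummus + kale with both tight: 2.908 servings and 2.154 servings → $4.27.
hummus + tempeh: intersection lies outside the first quadrant.
kale + tempeh with both tight: 0.3684 servings and 3.316 servings → $5.07.
So the least-cost plan costs $4.27.

$4.27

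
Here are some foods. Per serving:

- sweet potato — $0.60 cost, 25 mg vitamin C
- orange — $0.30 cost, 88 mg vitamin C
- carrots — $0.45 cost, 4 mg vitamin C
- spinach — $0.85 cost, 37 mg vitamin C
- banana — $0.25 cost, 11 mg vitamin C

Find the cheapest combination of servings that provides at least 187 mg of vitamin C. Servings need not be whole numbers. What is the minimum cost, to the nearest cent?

$0.64

Cost per mg of vitamin C: orange $0.0034, banana $0.0227, spinach $0.0230, sweet potato $0.0240, carrots $0.1125.
With no serving limits, use only orange: 187 mg / 88 mg = 2.125 servings × $0.30 = $0.64.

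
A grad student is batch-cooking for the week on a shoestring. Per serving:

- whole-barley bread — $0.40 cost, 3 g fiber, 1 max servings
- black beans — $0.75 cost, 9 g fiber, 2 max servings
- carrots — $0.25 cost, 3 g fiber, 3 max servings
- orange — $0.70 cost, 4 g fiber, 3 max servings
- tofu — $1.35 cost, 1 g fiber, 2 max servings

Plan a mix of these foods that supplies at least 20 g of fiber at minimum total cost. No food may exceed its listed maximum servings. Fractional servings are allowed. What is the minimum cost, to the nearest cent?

Cost per g of fiber: black beans $0.0833, carrots $0.0833, whole-barley bread $0.1333, orange $0.1750, tofu $1.3500.
Take 2 servings of black beans: +18.0 g fiber for $1.50 (total $1.50, still need 2.0 g).
Take 0.6667 servings of carrots: +2.0 g fiber for $0.17 (total $1.67, still need 0.0 g).
Greedy by cheapest-per-g is optimal for a single linear constraint, so the minimum cost is $1.67.

$1.67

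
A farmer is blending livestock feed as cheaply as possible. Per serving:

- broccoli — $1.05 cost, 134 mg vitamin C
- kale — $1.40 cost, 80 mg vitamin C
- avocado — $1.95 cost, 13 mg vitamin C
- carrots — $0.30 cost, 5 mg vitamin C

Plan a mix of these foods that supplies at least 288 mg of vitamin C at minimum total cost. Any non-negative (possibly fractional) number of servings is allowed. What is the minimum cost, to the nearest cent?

Cost per mg of vitamin C: broccoli $0.0078, kale $0.0175, carrots $0.0600, avocado $0.1500.
With no serving limits, use only broccoli: 288 mg / 134 mg = 2.149 servings × $1.05 = $2.26.

$2.26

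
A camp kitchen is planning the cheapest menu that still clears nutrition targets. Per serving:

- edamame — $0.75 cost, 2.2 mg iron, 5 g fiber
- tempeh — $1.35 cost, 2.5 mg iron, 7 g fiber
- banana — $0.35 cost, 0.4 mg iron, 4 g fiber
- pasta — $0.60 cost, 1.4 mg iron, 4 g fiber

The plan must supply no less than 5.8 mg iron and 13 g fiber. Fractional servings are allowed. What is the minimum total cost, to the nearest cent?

$1.98

The cheapest plan sits at a corner of the feasible region — with two constraints it uses at most two foods.
edamame only: max(5.8/2.2, 13/5) = 2.636 servings → $1.98.
tempeh only: max(5.8/2.5, 13/7) = 2.32 servings → $3.13.
banana only: max(5.8/0.4, 13/4) = 14.5 servings → $5.08.
pasta only: max(5.8/1.4, 13/4) = 4.143 servings → $2.49.
edamame + tempeh: the both-tight solution has a negative serving — not a feasible corner.
edamame + banana: the both-tight solution has a negative serving — not a feasible corner.
edamame + pasta: the both-tight solution has a negative serving — not a feasible corner.
tempeh + banana with both targets exact would need a negative amount; discard.
tempeh + pasta: intersection lies outside the first quadrant.
banana + pasta: the both-tight solution has a negative serving — not a feasible corner.
The minimum over all feasible corners is $1.98.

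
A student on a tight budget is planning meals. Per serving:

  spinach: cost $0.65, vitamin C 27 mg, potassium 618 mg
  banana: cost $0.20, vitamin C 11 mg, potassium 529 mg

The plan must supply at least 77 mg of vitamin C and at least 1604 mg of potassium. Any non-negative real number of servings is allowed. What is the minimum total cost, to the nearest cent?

An LP optimum is at a vertex; with two nutrient constraints at most two foods are used. Check each candidate.
spinach only: max(77/27, 1604/618) = 2.852 servings → $1.85.
banana only: max(77/11, 1604/529) = 7 servings → $1.40.
spinach + banana: intersection lies outside the first quadrant.
Cheapest feasible corner: $1.40.

$1.40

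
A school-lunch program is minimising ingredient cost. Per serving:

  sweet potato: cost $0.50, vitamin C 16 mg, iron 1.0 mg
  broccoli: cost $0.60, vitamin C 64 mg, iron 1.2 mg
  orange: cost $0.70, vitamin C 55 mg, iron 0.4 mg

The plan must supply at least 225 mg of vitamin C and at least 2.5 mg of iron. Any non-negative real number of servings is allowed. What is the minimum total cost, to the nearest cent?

$2.11

Minimising a linear cost over {vitamin C ≥ 225, iron ≥ 2.5, servings ≥ 0} — the optimum is at a vertex, using one or two foods.
sweet potato only: max(225/16, 2.5/1.0) = 14.06 servings → $7.03.
broccoli only: max(225/64, 2.5/1.2) = 3.516 servings → $2.11.
orange only: max(225/55, 2.5/0.4) = 6.25 servings → $4.38.
sweet potato + broccoli: the both-tight solution has a negative serving — not a feasible corner.
sweet potato + orange with both tight: 0.9774 servings and 3.807 servings → $3.15.
broccoli + orange with both tight: 1.176 servings and 2.723 servings → $2.61.
So the least-cost plan costs $2.11.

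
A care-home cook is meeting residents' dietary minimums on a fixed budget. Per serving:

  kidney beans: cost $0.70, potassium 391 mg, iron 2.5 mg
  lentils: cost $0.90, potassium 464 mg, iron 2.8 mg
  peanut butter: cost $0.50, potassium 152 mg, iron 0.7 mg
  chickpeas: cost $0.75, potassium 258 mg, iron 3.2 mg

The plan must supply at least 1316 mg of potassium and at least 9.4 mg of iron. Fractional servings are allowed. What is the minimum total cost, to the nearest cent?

$2.54

With two linear requirements the optimum uses one or two foods; enumerate the corners.
kidney beans only: max(1316/391, 9.4/2.5) = 3.76 servings → $2.63.
lentils only: max(1316/464, 9.4/2.8) = 3.357 servings → $3.02.
peanut butter only: max(1316/152, 9.4/0.7) = 13.43 servings → $6.71.
chickpeas only: max(1316/258, 9.4/3.2) = 5.101 servings → $3.83.
kidney beans + lentils: the both-tight solution has a negative serving — not a feasible corner.
kidney beans + peanut butter: the both-tight solution has a negative serving — not a feasible corner.
kidney beans + chickpeas with both tight: 2.946 servings and 0.6358 servings → $2.54.
lentils + peanut butter: intersection lies outside the first quadrant.
lentils + chickpeas with both tight: 2.343 servings and 0.8877 servings → $2.77.
peanut butter + chickpeas with both tight: 5.84 servings and 1.66 servings → $4.17.
So the least-cost plan costs $2.54.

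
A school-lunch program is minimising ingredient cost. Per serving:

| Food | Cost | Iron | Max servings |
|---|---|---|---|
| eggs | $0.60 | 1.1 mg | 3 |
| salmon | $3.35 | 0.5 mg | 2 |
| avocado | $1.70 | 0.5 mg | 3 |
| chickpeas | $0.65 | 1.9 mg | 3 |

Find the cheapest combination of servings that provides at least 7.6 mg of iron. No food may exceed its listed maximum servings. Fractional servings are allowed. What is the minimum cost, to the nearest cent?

$2.99

Cost per mg of iron: chickpeas $0.3421, eggs $0.5455, avocado $3.4000, salmon $6.7000.
Take 3 servings of chickpeas: +5.7 mg iron for $1.95 (total $1.95, still need 1.9 mg).
Take 1.727 servings of eggs: +1.9 mg iron for $1.04 (total $2.99, still need 0.0 mg).
Greedy by cheapest-per-mg is optimal for a single linear constraint, so the minimum cost is $2.99.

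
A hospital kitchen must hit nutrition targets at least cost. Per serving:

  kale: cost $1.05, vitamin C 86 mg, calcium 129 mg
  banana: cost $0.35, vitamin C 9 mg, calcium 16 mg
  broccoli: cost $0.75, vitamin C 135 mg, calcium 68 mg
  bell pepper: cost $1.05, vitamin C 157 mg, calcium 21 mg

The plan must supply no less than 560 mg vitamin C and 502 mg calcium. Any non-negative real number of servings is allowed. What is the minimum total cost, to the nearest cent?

The cheapest plan sits at a corner of the feasible region — with two constraints it uses at most two foods.
kale only: max(560/86, 502/129) = 6.512 servings → $6.84.
banana only: max(560/9, 502/16) = 62.22 servings → $21.78.
broccoli only: max(560/135, 502/68) = 7.382 servings → $5.54.
bell pepper only: max(560/157, 502/21) = 23.9 servings → $25.10.
kale + banana: intersection lies outside the first quadrant.
kale + broccoli with both tight: 2.567 servings and 2.513 servings → $4.58.
kale + bell pepper with both tight: 3.635 servings and 1.576 servings → $5.47.
banana + broccoli with both tight: 19.18 servings and 2.87 servings → $8.86.
banana + bell pepper with both tight: 28.87 servings and 1.912 servings → $12.11.
broccoli + bell pepper: intersection lies outside the first quadrant.
Cheapest feasible corner: $4.58.

$4.58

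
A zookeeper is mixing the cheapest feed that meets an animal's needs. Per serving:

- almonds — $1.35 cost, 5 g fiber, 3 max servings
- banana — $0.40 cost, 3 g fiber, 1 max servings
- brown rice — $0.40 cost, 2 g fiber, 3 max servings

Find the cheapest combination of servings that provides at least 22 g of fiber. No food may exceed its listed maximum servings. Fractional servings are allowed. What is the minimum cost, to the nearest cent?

$5.11

Cost per g of fiber: banana $0.1333, brown rice $0.2000, almonds $0.2700.
Take 1 serving of banana: +3.0 g fiber for $0.40 (total $0.40, still need 19.0 g).
Take 3 servings of brown rice: +6.0 g fiber for $1.20 (total $1.60, still need 13.0 g).
Take 2.6 servings of almonds: +13.0 g fiber for $3.51 (total $5.11, still need 0.0 g).
Filling from the cheapest source first is optimal under one linear minimum: $5.11.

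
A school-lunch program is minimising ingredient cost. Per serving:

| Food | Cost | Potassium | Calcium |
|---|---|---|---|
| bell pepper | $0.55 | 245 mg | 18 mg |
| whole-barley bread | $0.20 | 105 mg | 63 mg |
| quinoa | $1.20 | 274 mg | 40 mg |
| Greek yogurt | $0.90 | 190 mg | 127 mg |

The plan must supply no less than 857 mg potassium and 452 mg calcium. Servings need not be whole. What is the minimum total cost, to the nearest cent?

This is a tiny linear program; its minimum lies at a vertex of the feasible set. List the vertices and price them.
bell pepper only: max(857/245, 452/18) = 25.11 servings → $13.81.
whole-barley bread only: max(857/105, 452/63) = 8.162 servings → $1.63.
quinoa only: max(857/274, 452/40) = 11.3 servings → $13.56.
Greek yogurt only: max(857/190, 452/127) = 4.511 servings → $4.06.
bell pepper + whole-barley bread with both tight: 0.4822 servings and 7.037 servings → $1.67.
bell pepper + quinoa with both targets exact would need a negative amount; discard.
bell pepper + Greek yogurt with both tight: 0.829 servings and 3.442 servings → $3.55.
whole-barley bread + quinoa with both tight: 6.857 servings and 0.5 servings → $1.97.
whole-barley bread + Greek yogurt: the both-tight solution has a negative serving — not a feasible corner.
quinoa + Greek yogurt with both tight: 0.8441 servings and 3.293 servings → $3.98.
The minimum over all feasible corners is $1.63.

$1.63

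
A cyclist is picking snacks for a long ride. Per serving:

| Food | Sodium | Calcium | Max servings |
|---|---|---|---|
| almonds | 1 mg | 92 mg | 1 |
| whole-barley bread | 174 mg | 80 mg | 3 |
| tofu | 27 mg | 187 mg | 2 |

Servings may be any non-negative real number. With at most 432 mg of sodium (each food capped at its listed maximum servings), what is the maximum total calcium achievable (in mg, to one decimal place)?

639.3 mg

Calcium per mg sodium: almonds 92, tofu 6.926, whole-barley bread 0.4598.
Take 1 serving of almonds: uses 1 mg sodium, +92.0 mg calcium (running total 92.0 mg).
Take 2 servings of tofu: uses 54 mg sodium, +374.0 mg calcium (running total 466.0 mg).
Take 2.167 servings of whole-barley bread: uses 377 mg sodium, +173.3 mg calcium (running total 639.3 mg).
Filling greedily by calcium-per-mg sodium is optimal for one linear limit, giving 639.3 mg.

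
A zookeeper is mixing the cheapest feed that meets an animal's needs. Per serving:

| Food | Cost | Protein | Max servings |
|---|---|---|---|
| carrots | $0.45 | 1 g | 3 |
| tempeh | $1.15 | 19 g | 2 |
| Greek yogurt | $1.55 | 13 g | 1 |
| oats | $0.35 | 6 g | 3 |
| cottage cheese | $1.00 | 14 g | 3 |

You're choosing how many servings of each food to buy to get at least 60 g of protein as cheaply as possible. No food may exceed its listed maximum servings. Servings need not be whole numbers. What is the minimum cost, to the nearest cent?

$3.64

Cost per g of protein: oats $0.0583, tempeh $0.0605, cottage cheese $0.0714, Greek yogurt $0.1192, carrots $0.4500.
Take 3 servings of oats: +18.0 g protein for $1.05 (total $1.05, still need 42.0 g).
Take 2 servings of tempeh: +38.0 g protein for $2.30 (total $3.35, still need 4.0 g).
Take 0.2857 servings of cottage cheese: +4.0 g protein for $0.29 (total $3.64, still need 0.0 g).
Filling from the cheapest source first is optimal under one linear minimum: $3.64.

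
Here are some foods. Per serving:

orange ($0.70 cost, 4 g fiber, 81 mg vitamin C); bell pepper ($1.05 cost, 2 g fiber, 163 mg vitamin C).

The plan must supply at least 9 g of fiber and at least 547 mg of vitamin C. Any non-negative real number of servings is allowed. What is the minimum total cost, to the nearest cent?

$3.66

An LP optimum is at a vertex; with two nutrient constraints at most two foods are used. Check each candidate.
orange only: max(9/4, 547/81) = 6.753 servings → $4.73.
bell pepper only: max(9/2, 547/163) = 4.5 servings → $4.72.
orange + bell pepper with both tight: 0.7612 servings and 2.978 servings → $3.66.
The minimum over all feasible corners is $3.66.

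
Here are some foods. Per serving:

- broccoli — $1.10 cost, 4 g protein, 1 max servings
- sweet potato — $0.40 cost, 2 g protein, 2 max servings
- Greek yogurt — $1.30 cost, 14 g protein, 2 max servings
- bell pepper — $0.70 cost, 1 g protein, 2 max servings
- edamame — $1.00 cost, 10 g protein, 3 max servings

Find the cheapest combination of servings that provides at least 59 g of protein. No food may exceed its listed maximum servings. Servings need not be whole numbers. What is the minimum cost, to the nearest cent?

Cost per g of protein: Greek yogurt $0.0929, edamame $0.1000, sweet potato $0.2000, broccoli $0.2750, bell pepper $0.7000.
Take 2 servings of Greek yogurt: +28.0 g protein for $2.60 (total $2.60, still need 31.0 g).
Take 3 servings of edamame: +30.0 g protein for $3.00 (total $5.60, still need 1.0 g).
Take 0.5 servings of sweet potato: +1.0 g protein for $0.20 (total $5.80, still need 0.0 g).
Filling from the cheapest source first is optimal under one linear minimum: $5.80.

$5.80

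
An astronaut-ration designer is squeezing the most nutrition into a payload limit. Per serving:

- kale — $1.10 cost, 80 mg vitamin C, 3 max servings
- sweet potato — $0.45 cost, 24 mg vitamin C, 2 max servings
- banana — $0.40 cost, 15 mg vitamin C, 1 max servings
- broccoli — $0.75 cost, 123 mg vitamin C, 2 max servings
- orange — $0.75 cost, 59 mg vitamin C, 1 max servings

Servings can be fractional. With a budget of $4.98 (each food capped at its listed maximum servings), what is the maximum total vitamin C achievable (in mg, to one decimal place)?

Vitamin C per dollar: broccoli 164, orange 78.67, kale 72.73, sweet potato 53.33, banana 37.5.
Take 2 servings of broccoli: spends $1.50, +246.0 mg vitamin C (running total 246.0 mg).
Take 1 serving of orange: spends $0.75, +59.0 mg vitamin C (running total 305.0 mg).
Take 2.482 servings of kale: spends $2.73, +198.5 mg vitamin C (running total 503.5 mg).
Greedy by best ratio exhausts the cost allowance optimally: 503.5 mg.

503.5 mg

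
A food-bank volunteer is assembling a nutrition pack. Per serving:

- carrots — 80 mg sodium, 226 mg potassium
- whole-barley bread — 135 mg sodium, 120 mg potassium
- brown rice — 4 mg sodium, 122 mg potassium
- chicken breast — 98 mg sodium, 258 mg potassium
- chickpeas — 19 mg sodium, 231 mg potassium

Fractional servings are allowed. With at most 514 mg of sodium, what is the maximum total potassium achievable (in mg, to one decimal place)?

Potassium per mg sodium: brown rice 30.5, chickpeas 12.16, carrots 2.825, chicken breast 2.633, whole-barley bread 0.8889.
With no serving limits, spend the whole sodium allowance on brown rice: 514 mg / 4 mg × 122 mg = 15677.0 mg.

15677.0 mg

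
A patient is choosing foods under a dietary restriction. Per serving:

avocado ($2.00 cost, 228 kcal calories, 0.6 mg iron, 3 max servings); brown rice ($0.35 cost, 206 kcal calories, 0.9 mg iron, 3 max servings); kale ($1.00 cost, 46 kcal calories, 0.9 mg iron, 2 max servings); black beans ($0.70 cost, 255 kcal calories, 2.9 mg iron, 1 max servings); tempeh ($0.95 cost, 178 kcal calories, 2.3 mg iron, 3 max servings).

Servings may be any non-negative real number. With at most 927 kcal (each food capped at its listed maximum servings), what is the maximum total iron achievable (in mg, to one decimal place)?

11.8 mg

Iron per kcal: kale 0.01957, tempeh 0.01292, black beans 0.01137, brown rice 0.004369, avocado 0.002632.
Take 2 servings of kale: uses 92 kcal, +1.8 mg iron (running total 1.8 mg).
Take 3 servings of tempeh: uses 534 kcal, +6.9 mg iron (running total 8.7 mg).
Take 1 serving of black beans: uses 255 kcal, +2.9 mg iron (running total 11.6 mg).
Take 0.2233 servings of brown rice: uses 46 kcal, +0.2 mg iron (running total 11.8 mg).
Greedy by best ratio exhausts the calories allowance optimally: 11.8 mg.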